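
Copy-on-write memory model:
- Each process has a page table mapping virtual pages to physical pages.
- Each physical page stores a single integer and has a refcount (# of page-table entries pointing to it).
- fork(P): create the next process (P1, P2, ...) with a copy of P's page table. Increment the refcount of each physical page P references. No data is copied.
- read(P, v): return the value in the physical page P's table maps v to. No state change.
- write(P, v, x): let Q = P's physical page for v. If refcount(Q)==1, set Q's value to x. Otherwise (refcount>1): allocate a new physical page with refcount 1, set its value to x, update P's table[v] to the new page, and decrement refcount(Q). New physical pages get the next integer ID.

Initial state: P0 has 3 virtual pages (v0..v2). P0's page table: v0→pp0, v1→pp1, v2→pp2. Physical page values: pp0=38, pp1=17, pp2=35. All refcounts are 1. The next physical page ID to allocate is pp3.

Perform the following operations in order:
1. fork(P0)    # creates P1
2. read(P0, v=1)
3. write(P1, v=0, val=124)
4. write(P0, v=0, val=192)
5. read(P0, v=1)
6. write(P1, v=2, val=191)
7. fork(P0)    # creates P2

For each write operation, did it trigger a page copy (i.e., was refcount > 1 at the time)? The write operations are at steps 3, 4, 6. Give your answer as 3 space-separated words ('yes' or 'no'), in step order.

Op 1: fork(P0) -> P1. 3 ppages; refcounts: pp0:2 pp1:2 pp2:2
Op 2: read(P0, v1) -> 17. No state change.
Op 3: write(P1, v0, 124). refcount(pp0)=2>1 -> COPY to pp3. 4 ppages; refcounts: pp0:1 pp1:2 pp2:2 pp3:1
Op 4: write(P0, v0, 192). refcount(pp0)=1 -> write in place. 4 ppages; refcounts: pp0:1 pp1:2 pp2:2 pp3:1
Op 5: read(P0, v1) -> 17. No state change.
Op 6: write(P1, v2, 191). refcount(pp2)=2>1 -> COPY to pp4. 5 ppages; refcounts: pp0:1 pp1:2 pp2:1 pp3:1 pp4:1
Op 7: fork(P0) -> P2. 5 ppages; refcounts: pp0:2 pp1:3 pp2:2 pp3:1 pp4:1

yes no yes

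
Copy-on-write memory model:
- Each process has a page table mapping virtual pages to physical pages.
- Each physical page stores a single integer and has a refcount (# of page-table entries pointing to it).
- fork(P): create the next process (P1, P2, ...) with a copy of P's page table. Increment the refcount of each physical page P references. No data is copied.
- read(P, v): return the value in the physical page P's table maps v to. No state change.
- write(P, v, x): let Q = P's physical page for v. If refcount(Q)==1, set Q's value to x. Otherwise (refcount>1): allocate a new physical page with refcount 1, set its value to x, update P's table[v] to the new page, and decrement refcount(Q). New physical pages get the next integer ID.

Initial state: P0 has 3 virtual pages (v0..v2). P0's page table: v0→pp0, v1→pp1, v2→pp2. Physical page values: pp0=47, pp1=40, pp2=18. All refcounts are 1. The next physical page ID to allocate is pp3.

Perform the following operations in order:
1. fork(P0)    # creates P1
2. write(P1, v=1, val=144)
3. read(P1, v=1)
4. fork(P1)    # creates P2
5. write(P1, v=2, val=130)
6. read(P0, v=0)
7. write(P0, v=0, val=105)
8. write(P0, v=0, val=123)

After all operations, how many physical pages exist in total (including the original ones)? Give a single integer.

Answer: 6

Derivation:
Op 1: fork(P0) -> P1. 3 ppages; refcounts: pp0:2 pp1:2 pp2:2
Op 2: write(P1, v1, 144). refcount(pp1)=2>1 -> COPY to pp3. 4 ppages; refcounts: pp0:2 pp1:1 pp2:2 pp3:1
Op 3: read(P1, v1) -> 144. No state change.
Op 4: fork(P1) -> P2. 4 ppages; refcounts: pp0:3 pp1:1 pp2:3 pp3:2
Op 5: write(P1, v2, 130). refcount(pp2)=3>1 -> COPY to pp4. 5 ppages; refcounts: pp0:3 pp1:1 pp2:2 pp3:2 pp4:1
Op 6: read(P0, v0) -> 47. No state change.
Op 7: write(P0, v0, 105). refcount(pp0)=3>1 -> COPY to pp5. 6 ppages; refcounts: pp0:2 pp1:1 pp2:2 pp3:2 pp4:1 pp5:1
Op 8: write(P0, v0, 123). refcount(pp5)=1 -> write in place. 6 ppages; refcounts: pp0:2 pp1:1 pp2:2 pp3:2 pp4:1 pp5:1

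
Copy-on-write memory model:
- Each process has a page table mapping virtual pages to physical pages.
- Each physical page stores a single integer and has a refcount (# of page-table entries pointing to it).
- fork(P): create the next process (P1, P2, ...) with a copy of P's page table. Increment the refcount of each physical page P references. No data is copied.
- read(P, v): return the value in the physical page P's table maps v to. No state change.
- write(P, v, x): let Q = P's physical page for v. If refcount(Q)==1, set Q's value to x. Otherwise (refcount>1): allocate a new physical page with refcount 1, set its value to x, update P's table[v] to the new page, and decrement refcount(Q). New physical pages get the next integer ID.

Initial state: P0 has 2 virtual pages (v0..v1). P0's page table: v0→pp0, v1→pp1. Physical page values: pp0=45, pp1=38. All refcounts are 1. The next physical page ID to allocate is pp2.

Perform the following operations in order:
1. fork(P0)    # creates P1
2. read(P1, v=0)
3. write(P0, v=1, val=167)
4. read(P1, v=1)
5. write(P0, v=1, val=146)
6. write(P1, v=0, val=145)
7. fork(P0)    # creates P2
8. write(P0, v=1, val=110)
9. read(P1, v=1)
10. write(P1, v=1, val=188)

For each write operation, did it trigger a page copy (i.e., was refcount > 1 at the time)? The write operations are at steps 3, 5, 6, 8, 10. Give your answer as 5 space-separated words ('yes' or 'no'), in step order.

Op 1: fork(P0) -> P1. 2 ppages; refcounts: pp0:2 pp1:2
Op 2: read(P1, v0) -> 45. No state change.
Op 3: write(P0, v1, 167). refcount(pp1)=2>1 -> COPY to pp2. 3 ppages; refcounts: pp0:2 pp1:1 pp2:1
Op 4: read(P1, v1) -> 38. No state change.
Op 5: write(P0, v1, 146). refcount(pp2)=1 -> write in place. 3 ppages; refcounts: pp0:2 pp1:1 pp2:1
Op 6: write(P1, v0, 145). refcount(pp0)=2>1 -> COPY to pp3. 4 ppages; refcounts: pp0:1 pp1:1 pp2:1 pp3:1
Op 7: fork(P0) -> P2. 4 ppages; refcounts: pp0:2 pp1:1 pp2:2 pp3:1
Op 8: write(P0, v1, 110). refcount(pp2)=2>1 -> COPY to pp4. 5 ppages; refcounts: pp0:2 pp1:1 pp2:1 pp3:1 pp4:1
Op 9: read(P1, v1) -> 38. No state change.
Op 10: write(P1, v1, 188). refcount(pp1)=1 -> write in place. 5 ppages; refcounts: pp0:2 pp1:1 pp2:1 pp3:1 pp4:1

yes no yes yes no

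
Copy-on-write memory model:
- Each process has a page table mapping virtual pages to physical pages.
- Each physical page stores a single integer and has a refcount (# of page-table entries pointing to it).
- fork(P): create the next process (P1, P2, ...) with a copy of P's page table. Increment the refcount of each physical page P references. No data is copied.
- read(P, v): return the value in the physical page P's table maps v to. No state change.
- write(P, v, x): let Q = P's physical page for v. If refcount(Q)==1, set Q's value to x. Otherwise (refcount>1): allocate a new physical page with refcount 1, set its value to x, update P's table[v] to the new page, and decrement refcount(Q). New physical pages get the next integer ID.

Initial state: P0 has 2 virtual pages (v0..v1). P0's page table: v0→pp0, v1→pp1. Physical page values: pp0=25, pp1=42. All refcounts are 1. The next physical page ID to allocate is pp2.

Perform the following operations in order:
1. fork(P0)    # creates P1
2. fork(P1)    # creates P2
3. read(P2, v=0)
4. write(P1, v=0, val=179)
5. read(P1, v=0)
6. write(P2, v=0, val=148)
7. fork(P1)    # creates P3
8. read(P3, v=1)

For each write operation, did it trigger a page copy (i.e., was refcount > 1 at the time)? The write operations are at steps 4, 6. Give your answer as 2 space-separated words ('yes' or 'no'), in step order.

Op 1: fork(P0) -> P1. 2 ppages; refcounts: pp0:2 pp1:2
Op 2: fork(P1) -> P2. 2 ppages; refcounts: pp0:3 pp1:3
Op 3: read(P2, v0) -> 25. No state change.
Op 4: write(P1, v0, 179). refcount(pp0)=3>1 -> COPY to pp2. 3 ppages; refcounts: pp0:2 pp1:3 pp2:1
Op 5: read(P1, v0) -> 179. No state change.
Op 6: write(P2, v0, 148). refcount(pp0)=2>1 -> COPY to pp3. 4 ppages; refcounts: pp0:1 pp1:3 pp2:1 pp3:1
Op 7: fork(P1) -> P3. 4 ppages; refcounts: pp0:1 pp1:4 pp2:2 pp3:1
Op 8: read(P3, v1) -> 42. No state change.

yes yes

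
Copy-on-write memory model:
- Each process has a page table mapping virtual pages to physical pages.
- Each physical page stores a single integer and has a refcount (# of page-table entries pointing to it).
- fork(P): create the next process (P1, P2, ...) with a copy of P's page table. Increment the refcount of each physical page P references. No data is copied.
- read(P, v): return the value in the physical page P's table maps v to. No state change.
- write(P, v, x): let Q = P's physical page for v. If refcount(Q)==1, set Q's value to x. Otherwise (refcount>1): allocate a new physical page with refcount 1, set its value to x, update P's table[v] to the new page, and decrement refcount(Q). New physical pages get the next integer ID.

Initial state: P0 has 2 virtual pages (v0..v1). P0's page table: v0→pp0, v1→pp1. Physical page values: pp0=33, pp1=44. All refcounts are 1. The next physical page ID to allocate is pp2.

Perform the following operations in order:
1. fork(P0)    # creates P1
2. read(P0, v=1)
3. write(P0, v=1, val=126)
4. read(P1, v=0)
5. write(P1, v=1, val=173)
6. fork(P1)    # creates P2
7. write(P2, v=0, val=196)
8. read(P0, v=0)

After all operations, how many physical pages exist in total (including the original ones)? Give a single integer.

Op 1: fork(P0) -> P1. 2 ppages; refcounts: pp0:2 pp1:2
Op 2: read(P0, v1) -> 44. No state change.
Op 3: write(P0, v1, 126). refcount(pp1)=2>1 -> COPY to pp2. 3 ppages; refcounts: pp0:2 pp1:1 pp2:1
Op 4: read(P1, v0) -> 33. No state change.
Op 5: write(P1, v1, 173). refcount(pp1)=1 -> write in place. 3 ppages; refcounts: pp0:2 pp1:1 pp2:1
Op 6: fork(P1) -> P2. 3 ppages; refcounts: pp0:3 pp1:2 pp2:1
Op 7: write(P2, v0, 196). refcount(pp0)=3>1 -> COPY to pp3. 4 ppages; refcounts: pp0:2 pp1:2 pp2:1 pp3:1
Op 8: read(P0, v0) -> 33. No state change.

Answer: 4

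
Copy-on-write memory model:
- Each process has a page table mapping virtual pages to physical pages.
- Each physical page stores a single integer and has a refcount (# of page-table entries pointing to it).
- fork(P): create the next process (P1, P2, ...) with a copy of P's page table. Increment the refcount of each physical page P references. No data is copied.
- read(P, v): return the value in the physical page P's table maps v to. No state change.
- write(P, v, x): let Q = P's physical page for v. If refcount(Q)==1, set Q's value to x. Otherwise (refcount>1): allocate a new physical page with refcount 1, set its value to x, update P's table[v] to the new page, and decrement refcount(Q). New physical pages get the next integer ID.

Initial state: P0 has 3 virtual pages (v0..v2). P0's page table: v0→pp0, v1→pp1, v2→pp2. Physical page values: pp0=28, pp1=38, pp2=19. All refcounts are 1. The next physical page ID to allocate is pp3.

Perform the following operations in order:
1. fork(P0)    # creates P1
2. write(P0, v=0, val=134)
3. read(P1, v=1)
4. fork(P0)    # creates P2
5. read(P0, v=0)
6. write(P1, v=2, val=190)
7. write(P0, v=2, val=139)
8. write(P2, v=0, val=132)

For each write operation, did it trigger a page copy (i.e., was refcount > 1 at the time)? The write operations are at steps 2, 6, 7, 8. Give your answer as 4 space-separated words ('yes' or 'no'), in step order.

Op 1: fork(P0) -> P1. 3 ppages; refcounts: pp0:2 pp1:2 pp2:2
Op 2: write(P0, v0, 134). refcount(pp0)=2>1 -> COPY to pp3. 4 ppages; refcounts: pp0:1 pp1:2 pp2:2 pp3:1
Op 3: read(P1, v1) -> 38. No state change.
Op 4: fork(P0) -> P2. 4 ppages; refcounts: pp0:1 pp1:3 pp2:3 pp3:2
Op 5: read(P0, v0) -> 134. No state change.
Op 6: write(P1, v2, 190). refcount(pp2)=3>1 -> COPY to pp4. 5 ppages; refcounts: pp0:1 pp1:3 pp2:2 pp3:2 pp4:1
Op 7: write(P0, v2, 139). refcount(pp2)=2>1 -> COPY to pp5. 6 ppages; refcounts: pp0:1 pp1:3 pp2:1 pp3:2 pp4:1 pp5:1
Op 8: write(P2, v0, 132). refcount(pp3)=2>1 -> COPY to pp6. 7 ppages; refcounts: pp0:1 pp1:3 pp2:1 pp3:1 pp4:1 pp5:1 pp6:1

yes yes yes yes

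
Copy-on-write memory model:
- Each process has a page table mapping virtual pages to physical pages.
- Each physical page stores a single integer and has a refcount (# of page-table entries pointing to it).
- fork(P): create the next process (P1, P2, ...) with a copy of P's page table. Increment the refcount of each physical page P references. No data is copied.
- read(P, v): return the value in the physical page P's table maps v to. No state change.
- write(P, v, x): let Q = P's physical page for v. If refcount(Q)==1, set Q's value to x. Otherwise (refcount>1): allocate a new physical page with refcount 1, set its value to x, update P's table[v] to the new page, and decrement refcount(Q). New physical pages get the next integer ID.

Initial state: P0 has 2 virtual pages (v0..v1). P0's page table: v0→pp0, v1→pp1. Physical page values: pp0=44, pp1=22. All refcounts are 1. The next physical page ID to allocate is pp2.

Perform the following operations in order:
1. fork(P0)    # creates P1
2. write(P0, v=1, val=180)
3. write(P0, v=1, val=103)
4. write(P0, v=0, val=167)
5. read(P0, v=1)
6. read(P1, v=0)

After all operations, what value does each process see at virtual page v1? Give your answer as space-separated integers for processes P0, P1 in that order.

Op 1: fork(P0) -> P1. 2 ppages; refcounts: pp0:2 pp1:2
Op 2: write(P0, v1, 180). refcount(pp1)=2>1 -> COPY to pp2. 3 ppages; refcounts: pp0:2 pp1:1 pp2:1
Op 3: write(P0, v1, 103). refcount(pp2)=1 -> write in place. 3 ppages; refcounts: pp0:2 pp1:1 pp2:1
Op 4: write(P0, v0, 167). refcount(pp0)=2>1 -> COPY to pp3. 4 ppages; refcounts: pp0:1 pp1:1 pp2:1 pp3:1
Op 5: read(P0, v1) -> 103. No state change.
Op 6: read(P1, v0) -> 44. No state change.
P0: v1 -> pp2 = 103
P1: v1 -> pp1 = 22

Answer: 103 22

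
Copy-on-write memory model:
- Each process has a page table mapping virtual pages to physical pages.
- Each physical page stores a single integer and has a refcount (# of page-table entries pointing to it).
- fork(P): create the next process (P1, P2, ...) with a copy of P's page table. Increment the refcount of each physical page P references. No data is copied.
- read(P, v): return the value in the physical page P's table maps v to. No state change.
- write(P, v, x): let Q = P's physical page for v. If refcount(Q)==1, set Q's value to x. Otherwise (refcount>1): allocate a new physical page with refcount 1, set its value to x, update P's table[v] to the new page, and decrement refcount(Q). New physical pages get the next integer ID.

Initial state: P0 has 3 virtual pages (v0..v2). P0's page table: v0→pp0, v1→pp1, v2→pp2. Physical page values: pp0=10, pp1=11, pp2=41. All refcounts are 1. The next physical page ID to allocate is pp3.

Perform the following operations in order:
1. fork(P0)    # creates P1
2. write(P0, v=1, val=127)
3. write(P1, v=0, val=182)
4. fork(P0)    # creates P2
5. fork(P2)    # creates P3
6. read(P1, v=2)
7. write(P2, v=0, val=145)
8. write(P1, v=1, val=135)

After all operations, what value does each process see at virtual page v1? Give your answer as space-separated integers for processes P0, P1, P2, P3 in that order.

Op 1: fork(P0) -> P1. 3 ppages; refcounts: pp0:2 pp1:2 pp2:2
Op 2: write(P0, v1, 127). refcount(pp1)=2>1 -> COPY to pp3. 4 ppages; refcounts: pp0:2 pp1:1 pp2:2 pp3:1
Op 3: write(P1, v0, 182). refcount(pp0)=2>1 -> COPY to pp4. 5 ppages; refcounts: pp0:1 pp1:1 pp2:2 pp3:1 pp4:1
Op 4: fork(P0) -> P2. 5 ppages; refcounts: pp0:2 pp1:1 pp2:3 pp3:2 pp4:1
Op 5: fork(P2) -> P3. 5 ppages; refcounts: pp0:3 pp1:1 pp2:4 pp3:3 pp4:1
Op 6: read(P1, v2) -> 41. No state change.
Op 7: write(P2, v0, 145). refcount(pp0)=3>1 -> COPY to pp5. 6 ppages; refcounts: pp0:2 pp1:1 pp2:4 pp3:3 pp4:1 pp5:1
Op 8: write(P1, v1, 135). refcount(pp1)=1 -> write in place. 6 ppages; refcounts: pp0:2 pp1:1 pp2:4 pp3:3 pp4:1 pp5:1
P0: v1 -> pp3 = 127
P1: v1 -> pp1 = 135
P2: v1 -> pp3 = 127
P3: v1 -> pp3 = 127

Answer: 127 135 127 127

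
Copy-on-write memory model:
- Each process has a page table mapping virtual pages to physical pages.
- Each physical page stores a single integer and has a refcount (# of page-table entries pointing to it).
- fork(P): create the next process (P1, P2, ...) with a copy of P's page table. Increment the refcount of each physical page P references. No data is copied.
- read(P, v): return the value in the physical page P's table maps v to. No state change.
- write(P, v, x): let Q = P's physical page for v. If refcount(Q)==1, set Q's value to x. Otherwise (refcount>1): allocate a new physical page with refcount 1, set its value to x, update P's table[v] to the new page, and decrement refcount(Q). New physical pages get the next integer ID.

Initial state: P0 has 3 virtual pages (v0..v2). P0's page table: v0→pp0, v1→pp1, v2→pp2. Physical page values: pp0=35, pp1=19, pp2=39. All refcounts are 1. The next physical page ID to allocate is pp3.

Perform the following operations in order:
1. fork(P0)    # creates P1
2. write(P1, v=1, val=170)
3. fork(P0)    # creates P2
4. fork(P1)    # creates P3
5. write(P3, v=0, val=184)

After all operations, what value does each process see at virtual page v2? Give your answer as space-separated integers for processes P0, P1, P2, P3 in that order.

Op 1: fork(P0) -> P1. 3 ppages; refcounts: pp0:2 pp1:2 pp2:2
Op 2: write(P1, v1, 170). refcount(pp1)=2>1 -> COPY to pp3. 4 ppages; refcounts: pp0:2 pp1:1 pp2:2 pp3:1
Op 3: fork(P0) -> P2. 4 ppages; refcounts: pp0:3 pp1:2 pp2:3 pp3:1
Op 4: fork(P1) -> P3. 4 ppages; refcounts: pp0:4 pp1:2 pp2:4 pp3:2
Op 5: write(P3, v0, 184). refcount(pp0)=4>1 -> COPY to pp4. 5 ppages; refcounts: pp0:3 pp1:2 pp2:4 pp3:2 pp4:1
P0: v2 -> pp2 = 39
P1: v2 -> pp2 = 39
P2: v2 -> pp2 = 39
P3: v2 -> pp2 = 39

Answer: 39 39 39 39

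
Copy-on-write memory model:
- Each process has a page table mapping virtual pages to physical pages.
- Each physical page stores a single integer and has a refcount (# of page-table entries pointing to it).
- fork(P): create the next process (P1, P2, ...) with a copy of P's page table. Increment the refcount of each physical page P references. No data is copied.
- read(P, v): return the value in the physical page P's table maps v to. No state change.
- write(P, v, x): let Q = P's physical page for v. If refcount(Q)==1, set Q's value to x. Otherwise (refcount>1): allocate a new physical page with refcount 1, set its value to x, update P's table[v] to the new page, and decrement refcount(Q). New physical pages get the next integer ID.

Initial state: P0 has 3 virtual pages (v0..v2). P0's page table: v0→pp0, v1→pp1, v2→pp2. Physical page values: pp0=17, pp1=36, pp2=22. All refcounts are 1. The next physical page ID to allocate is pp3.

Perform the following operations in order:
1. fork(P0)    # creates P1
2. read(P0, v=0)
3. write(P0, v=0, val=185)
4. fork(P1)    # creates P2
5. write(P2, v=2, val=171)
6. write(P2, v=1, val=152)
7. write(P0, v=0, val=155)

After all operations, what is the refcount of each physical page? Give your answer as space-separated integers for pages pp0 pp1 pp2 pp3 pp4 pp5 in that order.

Answer: 2 2 2 1 1 1

Derivation:
Op 1: fork(P0) -> P1. 3 ppages; refcounts: pp0:2 pp1:2 pp2:2
Op 2: read(P0, v0) -> 17. No state change.
Op 3: write(P0, v0, 185). refcount(pp0)=2>1 -> COPY to pp3. 4 ppages; refcounts: pp0:1 pp1:2 pp2:2 pp3:1
Op 4: fork(P1) -> P2. 4 ppages; refcounts: pp0:2 pp1:3 pp2:3 pp3:1
Op 5: write(P2, v2, 171). refcount(pp2)=3>1 -> COPY to pp4. 5 ppages; refcounts: pp0:2 pp1:3 pp2:2 pp3:1 pp4:1
Op 6: write(P2, v1, 152). refcount(pp1)=3>1 -> COPY to pp5. 6 ppages; refcounts: pp0:2 pp1:2 pp2:2 pp3:1 pp4:1 pp5:1
Op 7: write(P0, v0, 155). refcount(pp3)=1 -> write in place. 6 ppages; refcounts: pp0:2 pp1:2 pp2:2 pp3:1 pp4:1 pp5:1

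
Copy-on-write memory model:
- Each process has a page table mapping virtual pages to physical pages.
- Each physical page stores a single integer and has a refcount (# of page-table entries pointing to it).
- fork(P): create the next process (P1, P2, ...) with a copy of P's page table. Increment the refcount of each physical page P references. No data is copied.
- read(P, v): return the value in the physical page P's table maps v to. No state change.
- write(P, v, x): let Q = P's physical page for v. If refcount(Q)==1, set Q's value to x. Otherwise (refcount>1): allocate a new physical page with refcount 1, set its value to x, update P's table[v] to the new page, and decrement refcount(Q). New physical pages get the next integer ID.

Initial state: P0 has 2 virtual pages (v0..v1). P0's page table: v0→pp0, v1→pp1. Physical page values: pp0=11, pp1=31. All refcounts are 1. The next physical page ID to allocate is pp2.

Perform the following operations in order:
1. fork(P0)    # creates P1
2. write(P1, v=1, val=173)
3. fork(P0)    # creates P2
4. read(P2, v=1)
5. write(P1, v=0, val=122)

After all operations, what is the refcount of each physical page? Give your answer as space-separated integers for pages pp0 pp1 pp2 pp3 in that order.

Answer: 2 2 1 1

Derivation:
Op 1: fork(P0) -> P1. 2 ppages; refcounts: pp0:2 pp1:2
Op 2: write(P1, v1, 173). refcount(pp1)=2>1 -> COPY to pp2. 3 ppages; refcounts: pp0:2 pp1:1 pp2:1
Op 3: fork(P0) -> P2. 3 ppages; refcounts: pp0:3 pp1:2 pp2:1
Op 4: read(P2, v1) -> 31. No state change.
Op 5: write(P1, v0, 122). refcount(pp0)=3>1 -> COPY to pp3. 4 ppages; refcounts: pp0:2 pp1:2 pp2:1 pp3:1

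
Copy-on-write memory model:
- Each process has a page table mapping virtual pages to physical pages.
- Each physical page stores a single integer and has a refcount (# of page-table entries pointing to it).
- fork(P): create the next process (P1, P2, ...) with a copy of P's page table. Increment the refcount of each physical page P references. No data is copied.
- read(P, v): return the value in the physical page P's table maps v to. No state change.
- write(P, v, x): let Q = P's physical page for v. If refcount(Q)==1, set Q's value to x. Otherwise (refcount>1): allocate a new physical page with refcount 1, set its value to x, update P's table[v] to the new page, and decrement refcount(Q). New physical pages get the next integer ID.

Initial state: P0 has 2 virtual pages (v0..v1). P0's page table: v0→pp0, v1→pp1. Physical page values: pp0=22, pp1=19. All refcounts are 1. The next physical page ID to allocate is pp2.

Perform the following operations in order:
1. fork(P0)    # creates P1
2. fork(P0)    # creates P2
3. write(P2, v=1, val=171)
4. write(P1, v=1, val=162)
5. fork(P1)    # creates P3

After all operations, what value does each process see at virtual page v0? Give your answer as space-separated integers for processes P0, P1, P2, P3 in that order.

Op 1: fork(P0) -> P1. 2 ppages; refcounts: pp0:2 pp1:2
Op 2: fork(P0) -> P2. 2 ppages; refcounts: pp0:3 pp1:3
Op 3: write(P2, v1, 171). refcount(pp1)=3>1 -> COPY to pp2. 3 ppages; refcounts: pp0:3 pp1:2 pp2:1
Op 4: write(P1, v1, 162). refcount(pp1)=2>1 -> COPY to pp3. 4 ppages; refcounts: pp0:3 pp1:1 pp2:1 pp3:1
Op 5: fork(P1) -> P3. 4 ppages; refcounts: pp0:4 pp1:1 pp2:1 pp3:2
P0: v0 -> pp0 = 22
P1: v0 -> pp0 = 22
P2: v0 -> pp0 = 22
P3: v0 -> pp0 = 22

Answer: 22 22 22 22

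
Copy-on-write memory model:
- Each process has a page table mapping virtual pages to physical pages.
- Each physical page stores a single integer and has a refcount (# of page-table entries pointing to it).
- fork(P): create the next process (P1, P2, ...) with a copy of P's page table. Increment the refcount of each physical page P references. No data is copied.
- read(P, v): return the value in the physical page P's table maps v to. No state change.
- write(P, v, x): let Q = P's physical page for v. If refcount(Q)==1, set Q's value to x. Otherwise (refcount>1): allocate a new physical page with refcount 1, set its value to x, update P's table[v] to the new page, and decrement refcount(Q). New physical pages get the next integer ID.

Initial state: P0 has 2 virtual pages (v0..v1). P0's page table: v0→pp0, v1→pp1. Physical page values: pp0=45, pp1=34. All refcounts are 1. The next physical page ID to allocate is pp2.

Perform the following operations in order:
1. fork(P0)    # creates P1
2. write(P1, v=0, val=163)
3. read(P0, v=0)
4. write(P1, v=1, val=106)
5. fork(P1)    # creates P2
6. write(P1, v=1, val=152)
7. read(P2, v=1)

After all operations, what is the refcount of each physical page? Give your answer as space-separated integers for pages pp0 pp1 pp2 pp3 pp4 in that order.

Answer: 1 1 2 1 1

Derivation:
Op 1: fork(P0) -> P1. 2 ppages; refcounts: pp0:2 pp1:2
Op 2: write(P1, v0, 163). refcount(pp0)=2>1 -> COPY to pp2. 3 ppages; refcounts: pp0:1 pp1:2 pp2:1
Op 3: read(P0, v0) -> 45. No state change.
Op 4: write(P1, v1, 106). refcount(pp1)=2>1 -> COPY to pp3. 4 ppages; refcounts: pp0:1 pp1:1 pp2:1 pp3:1
Op 5: fork(P1) -> P2. 4 ppages; refcounts: pp0:1 pp1:1 pp2:2 pp3:2
Op 6: write(P1, v1, 152). refcount(pp3)=2>1 -> COPY to pp4. 5 ppages; refcounts: pp0:1 pp1:1 pp2:2 pp3:1 pp4:1
Op 7: read(P2, v1) -> 106. No state change.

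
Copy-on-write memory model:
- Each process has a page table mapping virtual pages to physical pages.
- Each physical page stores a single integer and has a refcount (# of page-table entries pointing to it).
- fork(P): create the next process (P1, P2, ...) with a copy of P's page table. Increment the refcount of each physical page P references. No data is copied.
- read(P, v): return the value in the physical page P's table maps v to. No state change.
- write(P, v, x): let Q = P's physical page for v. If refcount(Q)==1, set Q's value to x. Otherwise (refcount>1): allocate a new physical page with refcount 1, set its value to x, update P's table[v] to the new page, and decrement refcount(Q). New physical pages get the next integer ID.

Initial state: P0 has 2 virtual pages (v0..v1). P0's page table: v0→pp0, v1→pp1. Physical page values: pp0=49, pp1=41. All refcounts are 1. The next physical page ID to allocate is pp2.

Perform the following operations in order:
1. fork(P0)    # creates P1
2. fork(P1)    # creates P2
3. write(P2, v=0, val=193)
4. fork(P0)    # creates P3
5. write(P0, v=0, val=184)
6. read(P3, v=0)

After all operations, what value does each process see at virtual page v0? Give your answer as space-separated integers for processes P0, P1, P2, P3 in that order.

Answer: 184 49 193 49

Derivation:
Op 1: fork(P0) -> P1. 2 ppages; refcounts: pp0:2 pp1:2
Op 2: fork(P1) -> P2. 2 ppages; refcounts: pp0:3 pp1:3
Op 3: write(P2, v0, 193). refcount(pp0)=3>1 -> COPY to pp2. 3 ppages; refcounts: pp0:2 pp1:3 pp2:1
Op 4: fork(P0) -> P3. 3 ppages; refcounts: pp0:3 pp1:4 pp2:1
Op 5: write(P0, v0, 184). refcount(pp0)=3>1 -> COPY to pp3. 4 ppages; refcounts: pp0:2 pp1:4 pp2:1 pp3:1
Op 6: read(P3, v0) -> 49. No state change.
P0: v0 -> pp3 = 184
P1: v0 -> pp0 = 49
P2: v0 -> pp2 = 193
P3: v0 -> pp0 = 49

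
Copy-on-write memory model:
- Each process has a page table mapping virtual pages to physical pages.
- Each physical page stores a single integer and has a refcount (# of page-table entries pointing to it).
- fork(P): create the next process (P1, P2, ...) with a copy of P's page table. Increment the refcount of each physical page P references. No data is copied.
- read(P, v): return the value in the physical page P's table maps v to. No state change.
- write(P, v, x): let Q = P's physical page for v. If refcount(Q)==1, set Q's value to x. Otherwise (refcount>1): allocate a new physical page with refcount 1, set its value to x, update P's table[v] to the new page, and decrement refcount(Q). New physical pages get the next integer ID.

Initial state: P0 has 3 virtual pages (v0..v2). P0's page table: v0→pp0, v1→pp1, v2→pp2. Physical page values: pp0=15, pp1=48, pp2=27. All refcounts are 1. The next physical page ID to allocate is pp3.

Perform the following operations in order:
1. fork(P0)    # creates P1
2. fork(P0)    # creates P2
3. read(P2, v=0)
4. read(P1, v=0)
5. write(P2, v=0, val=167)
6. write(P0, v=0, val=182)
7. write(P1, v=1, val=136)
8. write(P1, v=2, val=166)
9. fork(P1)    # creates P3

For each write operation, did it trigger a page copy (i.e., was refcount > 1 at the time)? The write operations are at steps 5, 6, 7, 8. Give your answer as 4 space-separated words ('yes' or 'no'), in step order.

Op 1: fork(P0) -> P1. 3 ppages; refcounts: pp0:2 pp1:2 pp2:2
Op 2: fork(P0) -> P2. 3 ppages; refcounts: pp0:3 pp1:3 pp2:3
Op 3: read(P2, v0) -> 15. No state change.
Op 4: read(P1, v0) -> 15. No state change.
Op 5: write(P2, v0, 167). refcount(pp0)=3>1 -> COPY to pp3. 4 ppages; refcounts: pp0:2 pp1:3 pp2:3 pp3:1
Op 6: write(P0, v0, 182). refcount(pp0)=2>1 -> COPY to pp4. 5 ppages; refcounts: pp0:1 pp1:3 pp2:3 pp3:1 pp4:1
Op 7: write(P1, v1, 136). refcount(pp1)=3>1 -> COPY to pp5. 6 ppages; refcounts: pp0:1 pp1:2 pp2:3 pp3:1 pp4:1 pp5:1
Op 8: write(P1, v2, 166). refcount(pp2)=3>1 -> COPY to pp6. 7 ppages; refcounts: pp0:1 pp1:2 pp2:2 pp3:1 pp4:1 pp5:1 pp6:1
Op 9: fork(P1) -> P3. 7 ppages; refcounts: pp0:2 pp1:2 pp2:2 pp3:1 pp4:1 pp5:2 pp6:2

yes yes yes yes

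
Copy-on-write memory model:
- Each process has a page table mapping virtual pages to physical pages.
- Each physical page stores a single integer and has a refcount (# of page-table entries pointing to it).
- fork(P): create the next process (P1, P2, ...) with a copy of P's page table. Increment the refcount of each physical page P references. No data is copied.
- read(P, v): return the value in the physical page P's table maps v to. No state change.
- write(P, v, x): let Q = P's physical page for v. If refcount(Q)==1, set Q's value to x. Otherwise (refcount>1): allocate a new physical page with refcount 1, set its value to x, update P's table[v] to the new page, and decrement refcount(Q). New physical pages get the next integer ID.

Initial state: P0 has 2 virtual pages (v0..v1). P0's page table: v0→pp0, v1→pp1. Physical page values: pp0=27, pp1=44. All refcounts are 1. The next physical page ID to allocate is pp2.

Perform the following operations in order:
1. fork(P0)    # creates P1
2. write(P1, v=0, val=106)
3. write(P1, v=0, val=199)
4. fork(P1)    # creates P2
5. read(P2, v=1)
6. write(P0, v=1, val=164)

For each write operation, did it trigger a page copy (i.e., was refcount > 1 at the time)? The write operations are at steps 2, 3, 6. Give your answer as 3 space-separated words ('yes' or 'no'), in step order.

Op 1: fork(P0) -> P1. 2 ppages; refcounts: pp0:2 pp1:2
Op 2: write(P1, v0, 106). refcount(pp0)=2>1 -> COPY to pp2. 3 ppages; refcounts: pp0:1 pp1:2 pp2:1
Op 3: write(P1, v0, 199). refcount(pp2)=1 -> write in place. 3 ppages; refcounts: pp0:1 pp1:2 pp2:1
Op 4: fork(P1) -> P2. 3 ppages; refcounts: pp0:1 pp1:3 pp2:2
Op 5: read(P2, v1) -> 44. No state change.
Op 6: write(P0, v1, 164). refcount(pp1)=3>1 -> COPY to pp3. 4 ppages; refcounts: pp0:1 pp1:2 pp2:2 pp3:1

yes no yes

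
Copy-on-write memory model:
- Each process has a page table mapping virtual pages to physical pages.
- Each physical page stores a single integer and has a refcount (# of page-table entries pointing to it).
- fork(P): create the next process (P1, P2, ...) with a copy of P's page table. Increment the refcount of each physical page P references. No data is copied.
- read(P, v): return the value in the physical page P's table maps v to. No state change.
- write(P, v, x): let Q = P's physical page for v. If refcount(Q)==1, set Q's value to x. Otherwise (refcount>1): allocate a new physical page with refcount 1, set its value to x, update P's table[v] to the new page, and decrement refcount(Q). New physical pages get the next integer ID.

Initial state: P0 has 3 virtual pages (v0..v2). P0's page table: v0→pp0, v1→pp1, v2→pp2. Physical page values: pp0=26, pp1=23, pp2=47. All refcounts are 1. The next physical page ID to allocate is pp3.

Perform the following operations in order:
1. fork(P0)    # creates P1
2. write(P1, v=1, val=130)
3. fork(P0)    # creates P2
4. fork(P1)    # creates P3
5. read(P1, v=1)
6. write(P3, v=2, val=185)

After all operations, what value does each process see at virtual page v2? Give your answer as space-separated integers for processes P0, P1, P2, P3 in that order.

Answer: 47 47 47 185

Derivation:
Op 1: fork(P0) -> P1. 3 ppages; refcounts: pp0:2 pp1:2 pp2:2
Op 2: write(P1, v1, 130). refcount(pp1)=2>1 -> COPY to pp3. 4 ppages; refcounts: pp0:2 pp1:1 pp2:2 pp3:1
Op 3: fork(P0) -> P2. 4 ppages; refcounts: pp0:3 pp1:2 pp2:3 pp3:1
Op 4: fork(P1) -> P3. 4 ppages; refcounts: pp0:4 pp1:2 pp2:4 pp3:2
Op 5: read(P1, v1) -> 130. No state change.
Op 6: write(P3, v2, 185). refcount(pp2)=4>1 -> COPY to pp4. 5 ppages; refcounts: pp0:4 pp1:2 pp2:3 pp3:2 pp4:1
P0: v2 -> pp2 = 47
P1: v2 -> pp2 = 47
P2: v2 -> pp2 = 47
P3: v2 -> pp4 = 185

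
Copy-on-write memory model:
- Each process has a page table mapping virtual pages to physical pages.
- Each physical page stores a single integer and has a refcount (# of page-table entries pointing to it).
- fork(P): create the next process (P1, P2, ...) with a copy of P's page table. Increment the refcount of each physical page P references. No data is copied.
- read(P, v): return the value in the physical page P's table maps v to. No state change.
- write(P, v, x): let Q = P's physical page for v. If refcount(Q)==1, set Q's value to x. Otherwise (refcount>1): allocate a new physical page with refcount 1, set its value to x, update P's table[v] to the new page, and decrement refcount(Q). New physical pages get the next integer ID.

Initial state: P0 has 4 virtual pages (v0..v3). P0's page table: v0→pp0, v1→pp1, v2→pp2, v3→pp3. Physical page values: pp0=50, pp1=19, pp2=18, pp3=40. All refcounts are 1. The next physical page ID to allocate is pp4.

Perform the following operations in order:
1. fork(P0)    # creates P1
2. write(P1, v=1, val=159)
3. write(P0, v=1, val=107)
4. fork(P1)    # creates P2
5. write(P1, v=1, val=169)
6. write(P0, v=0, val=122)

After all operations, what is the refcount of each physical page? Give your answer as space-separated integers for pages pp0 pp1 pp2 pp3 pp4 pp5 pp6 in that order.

Answer: 2 1 3 3 1 1 1

Derivation:
Op 1: fork(P0) -> P1. 4 ppages; refcounts: pp0:2 pp1:2 pp2:2 pp3:2
Op 2: write(P1, v1, 159). refcount(pp1)=2>1 -> COPY to pp4. 5 ppages; refcounts: pp0:2 pp1:1 pp2:2 pp3:2 pp4:1
Op 3: write(P0, v1, 107). refcount(pp1)=1 -> write in place. 5 ppages; refcounts: pp0:2 pp1:1 pp2:2 pp3:2 pp4:1
Op 4: fork(P1) -> P2. 5 ppages; refcounts: pp0:3 pp1:1 pp2:3 pp3:3 pp4:2
Op 5: write(P1, v1, 169). refcount(pp4)=2>1 -> COPY to pp5. 6 ppages; refcounts: pp0:3 pp1:1 pp2:3 pp3:3 pp4:1 pp5:1
Op 6: write(P0, v0, 122). refcount(pp0)=3>1 -> COPY to pp6. 7 ppages; refcounts: pp0:2 pp1:1 pp2:3 pp3:3 pp4:1 pp5:1 pp6:1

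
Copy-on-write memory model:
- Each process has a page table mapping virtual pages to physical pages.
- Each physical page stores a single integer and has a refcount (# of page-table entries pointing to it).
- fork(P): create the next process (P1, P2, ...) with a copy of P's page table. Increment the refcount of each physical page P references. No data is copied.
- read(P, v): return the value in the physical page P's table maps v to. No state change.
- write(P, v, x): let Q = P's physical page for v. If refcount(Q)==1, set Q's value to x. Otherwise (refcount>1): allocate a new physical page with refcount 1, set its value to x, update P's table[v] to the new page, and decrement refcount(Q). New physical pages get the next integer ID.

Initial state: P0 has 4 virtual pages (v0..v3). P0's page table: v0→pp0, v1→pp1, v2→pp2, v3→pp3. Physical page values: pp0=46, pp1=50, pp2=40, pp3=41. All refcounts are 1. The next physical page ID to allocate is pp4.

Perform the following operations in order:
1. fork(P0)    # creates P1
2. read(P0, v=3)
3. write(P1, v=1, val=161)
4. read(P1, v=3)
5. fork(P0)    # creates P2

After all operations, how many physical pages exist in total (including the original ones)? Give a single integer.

Answer: 5

Derivation:
Op 1: fork(P0) -> P1. 4 ppages; refcounts: pp0:2 pp1:2 pp2:2 pp3:2
Op 2: read(P0, v3) -> 41. No state change.
Op 3: write(P1, v1, 161). refcount(pp1)=2>1 -> COPY to pp4. 5 ppages; refcounts: pp0:2 pp1:1 pp2:2 pp3:2 pp4:1
Op 4: read(P1, v3) -> 41. No state change.
Op 5: fork(P0) -> P2. 5 ppages; refcounts: pp0:3 pp1:2 pp2:3 pp3:3 pp4:1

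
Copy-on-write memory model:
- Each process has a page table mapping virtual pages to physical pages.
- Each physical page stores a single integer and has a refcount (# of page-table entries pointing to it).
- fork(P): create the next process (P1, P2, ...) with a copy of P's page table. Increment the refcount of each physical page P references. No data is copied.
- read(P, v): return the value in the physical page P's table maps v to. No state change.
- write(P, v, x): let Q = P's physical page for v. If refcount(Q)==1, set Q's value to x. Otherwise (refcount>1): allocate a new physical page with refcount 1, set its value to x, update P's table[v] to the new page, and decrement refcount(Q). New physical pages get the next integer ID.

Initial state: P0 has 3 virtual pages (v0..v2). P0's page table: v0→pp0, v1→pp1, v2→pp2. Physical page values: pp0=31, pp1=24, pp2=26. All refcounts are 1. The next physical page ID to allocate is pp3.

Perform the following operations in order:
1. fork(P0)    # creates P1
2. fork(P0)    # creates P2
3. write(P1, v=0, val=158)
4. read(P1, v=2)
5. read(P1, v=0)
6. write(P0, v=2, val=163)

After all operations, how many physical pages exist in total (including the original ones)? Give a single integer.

Answer: 5

Derivation:
Op 1: fork(P0) -> P1. 3 ppages; refcounts: pp0:2 pp1:2 pp2:2
Op 2: fork(P0) -> P2. 3 ppages; refcounts: pp0:3 pp1:3 pp2:3
Op 3: write(P1, v0, 158). refcount(pp0)=3>1 -> COPY to pp3. 4 ppages; refcounts: pp0:2 pp1:3 pp2:3 pp3:1
Op 4: read(P1, v2) -> 26. No state change.
Op 5: read(P1, v0) -> 158. No state change.
Op 6: write(P0, v2, 163). refcount(pp2)=3>1 -> COPY to pp4. 5 ppages; refcounts: pp0:2 pp1:3 pp2:2 pp3:1 pp4:1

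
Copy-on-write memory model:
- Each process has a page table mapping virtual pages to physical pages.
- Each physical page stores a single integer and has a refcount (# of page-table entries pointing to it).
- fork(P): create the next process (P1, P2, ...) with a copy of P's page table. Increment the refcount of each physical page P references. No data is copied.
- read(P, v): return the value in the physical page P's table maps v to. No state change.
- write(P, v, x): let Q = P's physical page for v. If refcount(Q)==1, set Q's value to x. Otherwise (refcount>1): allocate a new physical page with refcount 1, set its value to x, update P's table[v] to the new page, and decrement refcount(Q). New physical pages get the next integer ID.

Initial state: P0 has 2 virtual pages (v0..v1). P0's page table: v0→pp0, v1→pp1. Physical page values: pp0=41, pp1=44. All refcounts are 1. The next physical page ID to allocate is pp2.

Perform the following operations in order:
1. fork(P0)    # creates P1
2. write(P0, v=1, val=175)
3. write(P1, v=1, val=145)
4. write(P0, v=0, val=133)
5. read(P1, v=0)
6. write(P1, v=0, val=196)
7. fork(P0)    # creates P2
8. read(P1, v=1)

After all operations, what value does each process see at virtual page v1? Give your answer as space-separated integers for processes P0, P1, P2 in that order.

Op 1: fork(P0) -> P1. 2 ppages; refcounts: pp0:2 pp1:2
Op 2: write(P0, v1, 175). refcount(pp1)=2>1 -> COPY to pp2. 3 ppages; refcounts: pp0:2 pp1:1 pp2:1
Op 3: write(P1, v1, 145). refcount(pp1)=1 -> write in place. 3 ppages; refcounts: pp0:2 pp1:1 pp2:1
Op 4: write(P0, v0, 133). refcount(pp0)=2>1 -> COPY to pp3. 4 ppages; refcounts: pp0:1 pp1:1 pp2:1 pp3:1
Op 5: read(P1, v0) -> 41. No state change.
Op 6: write(P1, v0, 196). refcount(pp0)=1 -> write in place. 4 ppages; refcounts: pp0:1 pp1:1 pp2:1 pp3:1
Op 7: fork(P0) -> P2. 4 ppages; refcounts: pp0:1 pp1:1 pp2:2 pp3:2
Op 8: read(P1, v1) -> 145. No state change.
P0: v1 -> pp2 = 175
P1: v1 -> pp1 = 145
P2: v1 -> pp2 = 175

Answer: 175 145 175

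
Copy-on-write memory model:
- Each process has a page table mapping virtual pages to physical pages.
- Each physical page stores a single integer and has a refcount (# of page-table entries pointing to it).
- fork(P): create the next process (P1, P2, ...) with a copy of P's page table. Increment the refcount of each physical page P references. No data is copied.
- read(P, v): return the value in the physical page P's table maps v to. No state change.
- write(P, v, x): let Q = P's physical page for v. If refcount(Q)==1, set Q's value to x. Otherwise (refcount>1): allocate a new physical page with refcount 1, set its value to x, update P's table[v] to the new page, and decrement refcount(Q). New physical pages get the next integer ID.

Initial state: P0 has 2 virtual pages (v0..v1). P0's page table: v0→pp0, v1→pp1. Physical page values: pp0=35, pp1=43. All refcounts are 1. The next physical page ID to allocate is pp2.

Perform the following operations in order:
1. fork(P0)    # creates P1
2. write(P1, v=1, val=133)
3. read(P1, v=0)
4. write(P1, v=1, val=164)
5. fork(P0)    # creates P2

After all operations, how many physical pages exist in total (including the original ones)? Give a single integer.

Answer: 3

Derivation:
Op 1: fork(P0) -> P1. 2 ppages; refcounts: pp0:2 pp1:2
Op 2: write(P1, v1, 133). refcount(pp1)=2>1 -> COPY to pp2. 3 ppages; refcounts: pp0:2 pp1:1 pp2:1
Op 3: read(P1, v0) -> 35. No state change.
Op 4: write(P1, v1, 164). refcount(pp2)=1 -> write in place. 3 ppages; refcounts: pp0:2 pp1:1 pp2:1
Op 5: fork(P0) -> P2. 3 ppages; refcounts: pp0:3 pp1:2 pp2:1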